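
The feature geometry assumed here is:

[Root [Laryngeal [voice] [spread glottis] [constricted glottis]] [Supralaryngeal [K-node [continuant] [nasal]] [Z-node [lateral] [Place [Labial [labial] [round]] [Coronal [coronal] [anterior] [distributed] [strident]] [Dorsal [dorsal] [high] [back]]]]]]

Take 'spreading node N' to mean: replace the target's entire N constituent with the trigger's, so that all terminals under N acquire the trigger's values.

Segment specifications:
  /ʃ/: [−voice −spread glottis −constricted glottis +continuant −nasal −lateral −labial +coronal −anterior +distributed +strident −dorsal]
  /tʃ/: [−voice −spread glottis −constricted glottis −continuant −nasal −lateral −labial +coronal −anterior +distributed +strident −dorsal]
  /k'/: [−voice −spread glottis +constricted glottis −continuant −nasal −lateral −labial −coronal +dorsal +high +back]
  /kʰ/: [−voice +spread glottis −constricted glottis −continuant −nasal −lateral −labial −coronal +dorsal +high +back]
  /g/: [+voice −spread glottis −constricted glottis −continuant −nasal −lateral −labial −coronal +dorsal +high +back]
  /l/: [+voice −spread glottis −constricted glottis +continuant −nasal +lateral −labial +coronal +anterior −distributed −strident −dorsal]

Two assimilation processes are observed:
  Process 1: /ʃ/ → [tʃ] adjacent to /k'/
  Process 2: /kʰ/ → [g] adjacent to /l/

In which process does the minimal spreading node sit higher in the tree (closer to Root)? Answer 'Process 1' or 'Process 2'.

Process 1 alters [continuant]; the lowest dominating node is [continuant] (depth 3 from Root).
In Process 2, [voice], [spread glottis] change, so the minimal spreading node is Laryngeal at depth 1.
Laryngeal (depth 1) sits above [continuant] (depth 3), making Process 2 the one with the higher spreading node.

Process 2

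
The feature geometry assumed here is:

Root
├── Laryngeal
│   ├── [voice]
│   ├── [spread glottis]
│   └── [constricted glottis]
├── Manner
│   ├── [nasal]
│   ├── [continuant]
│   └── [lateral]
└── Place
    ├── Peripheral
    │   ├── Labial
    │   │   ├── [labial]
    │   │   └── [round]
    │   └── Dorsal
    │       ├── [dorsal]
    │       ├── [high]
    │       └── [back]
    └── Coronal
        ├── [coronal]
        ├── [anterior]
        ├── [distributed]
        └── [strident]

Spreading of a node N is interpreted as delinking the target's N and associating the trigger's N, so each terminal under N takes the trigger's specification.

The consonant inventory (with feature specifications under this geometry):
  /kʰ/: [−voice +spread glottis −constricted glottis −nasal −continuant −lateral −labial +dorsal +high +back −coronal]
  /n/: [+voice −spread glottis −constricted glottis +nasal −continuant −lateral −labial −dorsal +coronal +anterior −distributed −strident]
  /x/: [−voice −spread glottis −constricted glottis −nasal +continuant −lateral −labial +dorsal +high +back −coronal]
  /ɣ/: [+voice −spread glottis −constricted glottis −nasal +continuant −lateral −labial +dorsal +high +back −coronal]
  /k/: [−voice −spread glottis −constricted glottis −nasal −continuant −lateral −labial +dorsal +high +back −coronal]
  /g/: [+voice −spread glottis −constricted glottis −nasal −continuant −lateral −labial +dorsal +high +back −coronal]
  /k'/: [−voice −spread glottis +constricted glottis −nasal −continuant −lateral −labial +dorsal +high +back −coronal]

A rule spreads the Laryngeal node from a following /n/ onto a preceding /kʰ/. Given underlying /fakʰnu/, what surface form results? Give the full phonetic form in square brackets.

Terminals under Laryngeal in this geometry: [voice], [spread glottis], [constricted glottis].
The target acquires /n/'s values for everything under Laryngeal — [+voice], [−spread glottis], [−constricted glottis] — while keeping its own [nasal], [continuant], [lateral], ….
This feature bundle is that of [g], so /fakʰnu/ surfaces as [fagnu].

[fagnu]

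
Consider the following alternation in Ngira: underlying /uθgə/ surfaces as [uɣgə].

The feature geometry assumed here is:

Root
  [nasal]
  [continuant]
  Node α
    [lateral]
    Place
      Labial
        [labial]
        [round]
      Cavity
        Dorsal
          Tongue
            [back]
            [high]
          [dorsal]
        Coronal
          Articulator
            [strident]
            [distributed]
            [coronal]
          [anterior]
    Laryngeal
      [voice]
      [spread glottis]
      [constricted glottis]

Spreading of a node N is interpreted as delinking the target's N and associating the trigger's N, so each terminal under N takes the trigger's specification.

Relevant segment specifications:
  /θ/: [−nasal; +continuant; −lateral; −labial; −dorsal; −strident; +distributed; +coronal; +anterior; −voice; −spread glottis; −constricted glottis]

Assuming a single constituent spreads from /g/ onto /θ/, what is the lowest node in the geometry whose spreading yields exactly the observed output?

Node α

The alternation /θ/ → [ɣ] changes [voice], [coronal], [anterior], [distributed], [strident], [dorsal], [high], [back] and nothing else.
In this geometry the lowest node dominating all of them is Node α: every daughter of Node α dominates only a proper subset, so no lower node suffices.
Spreading Node α from /g/ overwrites each of those terminals with /g/'s values, yielding exactly [ɣ].
Since [continuant] is preserved even though /g/ disagrees there, no node above Node α spread.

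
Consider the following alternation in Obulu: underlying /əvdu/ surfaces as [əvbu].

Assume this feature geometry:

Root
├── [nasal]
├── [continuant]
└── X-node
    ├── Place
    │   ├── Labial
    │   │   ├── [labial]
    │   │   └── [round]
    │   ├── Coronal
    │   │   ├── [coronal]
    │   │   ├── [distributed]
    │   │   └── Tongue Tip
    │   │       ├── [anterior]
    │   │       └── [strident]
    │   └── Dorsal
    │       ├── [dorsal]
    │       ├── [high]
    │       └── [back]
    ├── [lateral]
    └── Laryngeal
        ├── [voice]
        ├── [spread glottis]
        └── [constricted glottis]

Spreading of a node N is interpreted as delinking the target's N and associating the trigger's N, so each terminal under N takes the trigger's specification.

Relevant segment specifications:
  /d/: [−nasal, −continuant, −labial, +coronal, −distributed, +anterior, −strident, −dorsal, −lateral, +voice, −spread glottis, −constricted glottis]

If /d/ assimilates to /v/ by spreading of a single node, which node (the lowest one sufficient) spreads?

/d/ and [b] differ in [labial], [round], [coronal], [anterior], [distributed], [strident]; every other specified feature is identical.
These terminals are all dominated by Place, and no proper subconstituent of Place covers them all; Place is their lowest common ancestor.
Delinking /d/'s Place and associating /v/'s Place gives precisely the feature bundle of [b].
[continuant], a feature on which the two segments disagree outside Place, is unchanged — nothing dominating it spread, and Place is the minimal sufficient constituent.

Place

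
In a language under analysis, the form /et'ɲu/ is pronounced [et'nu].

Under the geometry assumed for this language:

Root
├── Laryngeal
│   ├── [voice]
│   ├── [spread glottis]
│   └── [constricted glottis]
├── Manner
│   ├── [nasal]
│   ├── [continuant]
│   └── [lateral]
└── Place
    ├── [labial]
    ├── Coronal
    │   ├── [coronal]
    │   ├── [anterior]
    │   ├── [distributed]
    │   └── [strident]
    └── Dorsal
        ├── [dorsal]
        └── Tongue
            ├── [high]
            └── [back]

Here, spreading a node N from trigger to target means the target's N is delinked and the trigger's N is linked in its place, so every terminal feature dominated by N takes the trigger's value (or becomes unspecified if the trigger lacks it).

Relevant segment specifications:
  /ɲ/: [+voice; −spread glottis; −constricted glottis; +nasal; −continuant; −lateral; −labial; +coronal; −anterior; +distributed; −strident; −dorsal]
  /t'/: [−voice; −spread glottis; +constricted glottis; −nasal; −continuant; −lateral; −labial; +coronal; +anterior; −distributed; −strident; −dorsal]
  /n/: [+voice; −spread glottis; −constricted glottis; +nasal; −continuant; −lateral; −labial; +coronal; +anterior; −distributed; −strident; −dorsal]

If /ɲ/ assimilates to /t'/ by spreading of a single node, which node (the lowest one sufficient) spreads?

Feature comparison: [anterior], [distributed] differ between /ɲ/ and [n]; the remaining terminals match.
In this geometry the lowest node dominating all of them is Coronal: every daughter of Coronal dominates only a proper subset, so no lower node suffices.
Delinking /ɲ/'s Coronal and associating /t'/'s Coronal gives precisely the feature bundle of [n].
Features on which the two segments disagree outside Coronal, such as [nasal], [voice], are unchanged — nothing dominating them spread, and Coronal is the minimal sufficient constituent.

Coronal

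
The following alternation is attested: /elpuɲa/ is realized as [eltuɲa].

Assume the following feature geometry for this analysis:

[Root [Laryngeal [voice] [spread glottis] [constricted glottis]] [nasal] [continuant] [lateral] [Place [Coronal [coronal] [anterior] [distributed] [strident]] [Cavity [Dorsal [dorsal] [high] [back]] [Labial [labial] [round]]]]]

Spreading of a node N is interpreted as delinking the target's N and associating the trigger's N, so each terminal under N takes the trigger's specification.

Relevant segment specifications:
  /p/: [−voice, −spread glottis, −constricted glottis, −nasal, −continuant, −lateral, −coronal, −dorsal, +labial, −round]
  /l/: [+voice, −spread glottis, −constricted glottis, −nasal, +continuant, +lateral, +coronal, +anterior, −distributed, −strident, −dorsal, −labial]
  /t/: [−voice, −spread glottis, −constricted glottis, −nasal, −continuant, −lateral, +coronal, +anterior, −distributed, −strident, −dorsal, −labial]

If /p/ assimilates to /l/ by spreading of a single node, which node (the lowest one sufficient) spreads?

Comparing /p/ with its surface form [t], the features that change are [labial], [round], [coronal], [anterior], [distributed], [strident].
These terminals are all dominated by Place, and no proper subconstituent of Place covers them all; Place is their lowest common ancestor.
Delinking /p/'s Place and associating /l/'s Place gives precisely the feature bundle of [t].
[lateral], [continuant] — on which /l/ differs from /p/ — are unchanged, so Root cannot have spread; the constituent is no larger than Place.

Place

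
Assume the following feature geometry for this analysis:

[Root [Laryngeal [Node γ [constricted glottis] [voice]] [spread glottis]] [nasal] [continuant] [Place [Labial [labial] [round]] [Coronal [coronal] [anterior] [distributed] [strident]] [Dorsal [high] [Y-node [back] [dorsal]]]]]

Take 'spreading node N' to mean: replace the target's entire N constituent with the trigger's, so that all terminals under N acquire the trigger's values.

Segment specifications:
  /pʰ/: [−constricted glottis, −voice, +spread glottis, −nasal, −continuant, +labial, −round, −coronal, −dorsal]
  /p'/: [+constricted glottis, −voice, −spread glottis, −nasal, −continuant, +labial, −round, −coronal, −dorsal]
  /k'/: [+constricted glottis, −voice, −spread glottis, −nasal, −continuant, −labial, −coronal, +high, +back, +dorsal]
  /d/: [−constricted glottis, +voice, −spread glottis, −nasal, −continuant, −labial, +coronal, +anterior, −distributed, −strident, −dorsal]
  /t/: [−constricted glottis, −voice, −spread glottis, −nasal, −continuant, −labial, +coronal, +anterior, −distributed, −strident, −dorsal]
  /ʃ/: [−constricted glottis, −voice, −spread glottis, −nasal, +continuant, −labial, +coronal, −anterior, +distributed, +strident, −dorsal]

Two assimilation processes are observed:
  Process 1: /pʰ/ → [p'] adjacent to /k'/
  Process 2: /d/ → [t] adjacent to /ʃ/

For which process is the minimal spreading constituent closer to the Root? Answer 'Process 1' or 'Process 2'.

Process 1

In Process 1, [spread glottis], [constricted glottis] change, so the minimal spreading node is Laryngeal at depth 1.
Process 2: the feature that changes is [voice]; the minimal node is [voice] (depth 3).
Laryngeal is closer to Root than [voice], so Process 1 spreads the higher node.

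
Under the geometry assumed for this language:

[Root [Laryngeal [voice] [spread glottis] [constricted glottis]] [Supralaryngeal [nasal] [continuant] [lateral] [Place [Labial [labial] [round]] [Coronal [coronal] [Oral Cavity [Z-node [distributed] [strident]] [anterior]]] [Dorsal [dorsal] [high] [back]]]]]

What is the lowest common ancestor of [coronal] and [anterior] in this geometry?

Coronal

[coronal] is immediately dominated by Coronal.
[anterior] is immediately dominated by Oral Cavity.
The lowest node appearing on every path is Coronal; each proper daughter of Coronal fails to dominate at least one of the listed features.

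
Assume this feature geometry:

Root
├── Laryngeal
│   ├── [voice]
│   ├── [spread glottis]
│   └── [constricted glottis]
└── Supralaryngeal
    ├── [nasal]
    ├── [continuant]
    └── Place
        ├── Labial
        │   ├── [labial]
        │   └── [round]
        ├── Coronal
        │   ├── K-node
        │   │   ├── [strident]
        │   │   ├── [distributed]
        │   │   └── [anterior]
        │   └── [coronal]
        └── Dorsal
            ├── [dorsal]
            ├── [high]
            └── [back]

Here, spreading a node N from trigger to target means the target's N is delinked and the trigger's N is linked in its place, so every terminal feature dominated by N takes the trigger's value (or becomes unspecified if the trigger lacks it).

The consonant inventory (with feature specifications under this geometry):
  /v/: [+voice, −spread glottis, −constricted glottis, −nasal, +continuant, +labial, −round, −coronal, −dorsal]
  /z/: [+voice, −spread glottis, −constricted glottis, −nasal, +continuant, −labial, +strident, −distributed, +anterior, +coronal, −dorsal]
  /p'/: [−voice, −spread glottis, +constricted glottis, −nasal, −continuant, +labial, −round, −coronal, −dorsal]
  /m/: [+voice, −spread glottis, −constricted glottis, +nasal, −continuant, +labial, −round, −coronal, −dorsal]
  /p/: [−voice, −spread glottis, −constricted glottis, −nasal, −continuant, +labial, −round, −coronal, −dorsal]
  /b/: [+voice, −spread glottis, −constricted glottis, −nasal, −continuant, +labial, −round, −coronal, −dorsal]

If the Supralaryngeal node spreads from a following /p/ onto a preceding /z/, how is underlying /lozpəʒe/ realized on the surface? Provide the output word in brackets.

[lobpəʒe]

Terminals under Supralaryngeal in this geometry: [nasal], [continuant], [labial], [round], [strident], [distributed], [anterior], [coronal], [dorsal], [high], [back].
After delinking /z/'s Supralaryngeal and linking /p/'s, the affected terminals become [−nasal], [−continuant], [+labial], [−round], [−coronal], [−dorsal]; [voice], [spread glottis], [constricted glottis] (outside Supralaryngeal) are retained from /z/.
Among the inventory, only /b/ has exactly this specification, giving the surface form [lobpəʒe].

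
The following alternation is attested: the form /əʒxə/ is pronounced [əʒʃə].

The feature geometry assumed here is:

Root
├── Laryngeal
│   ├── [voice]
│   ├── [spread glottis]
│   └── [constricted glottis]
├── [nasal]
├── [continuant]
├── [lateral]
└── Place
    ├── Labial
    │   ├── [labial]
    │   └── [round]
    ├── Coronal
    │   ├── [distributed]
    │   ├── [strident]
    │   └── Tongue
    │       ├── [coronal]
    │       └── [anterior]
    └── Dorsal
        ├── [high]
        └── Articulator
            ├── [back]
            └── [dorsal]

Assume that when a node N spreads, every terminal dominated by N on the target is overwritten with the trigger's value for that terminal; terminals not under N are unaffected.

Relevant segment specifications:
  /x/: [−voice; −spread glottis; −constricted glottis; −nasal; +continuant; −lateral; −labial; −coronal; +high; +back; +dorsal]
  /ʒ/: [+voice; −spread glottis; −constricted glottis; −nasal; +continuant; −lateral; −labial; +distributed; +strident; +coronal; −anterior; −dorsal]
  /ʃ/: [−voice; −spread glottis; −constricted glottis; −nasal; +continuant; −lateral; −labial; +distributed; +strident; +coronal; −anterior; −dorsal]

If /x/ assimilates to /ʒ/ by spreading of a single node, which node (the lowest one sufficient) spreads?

The alternation /x/ → [ʃ] changes [coronal], [anterior], [distributed], [strident], [dorsal], [high], [back] and nothing else.
Tracing each changed feature up the tree, the paths first meet at Place; any lower node misses at least one of them.
Delinking /x/'s Place and associating /ʒ/'s Place gives precisely the feature bundle of [ʃ].
Had Root spread, [voice] would have taken /ʒ/'s value; it stays as in /x/, confirming the spreading constituent is exactly Place.

Place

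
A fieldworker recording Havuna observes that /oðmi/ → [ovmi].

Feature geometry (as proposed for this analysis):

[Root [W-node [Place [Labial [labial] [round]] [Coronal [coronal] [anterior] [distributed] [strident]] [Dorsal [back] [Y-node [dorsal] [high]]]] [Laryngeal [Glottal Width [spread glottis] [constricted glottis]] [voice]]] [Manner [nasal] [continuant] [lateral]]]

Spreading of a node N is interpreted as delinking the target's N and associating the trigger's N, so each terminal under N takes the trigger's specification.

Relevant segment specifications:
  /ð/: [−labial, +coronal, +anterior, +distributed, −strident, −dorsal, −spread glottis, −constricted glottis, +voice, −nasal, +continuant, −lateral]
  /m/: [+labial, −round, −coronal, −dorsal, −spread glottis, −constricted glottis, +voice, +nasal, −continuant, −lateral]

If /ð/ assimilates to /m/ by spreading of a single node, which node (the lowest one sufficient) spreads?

Place

Feature comparison: [labial], [round], [coronal], [anterior], [distributed], [strident] differ between /ð/ and [v]; the remaining terminals match.
Tracing each changed feature up the tree, the paths first meet at Place; any lower node misses at least one of them.
Delinking /ð/'s Place and associating /m/'s Place gives precisely the feature bundle of [v].
Features on which the two segments disagree outside Place, such as [nasal], [continuant], are unchanged — nothing dominating them spread, and Place is the minimal sufficient constituent.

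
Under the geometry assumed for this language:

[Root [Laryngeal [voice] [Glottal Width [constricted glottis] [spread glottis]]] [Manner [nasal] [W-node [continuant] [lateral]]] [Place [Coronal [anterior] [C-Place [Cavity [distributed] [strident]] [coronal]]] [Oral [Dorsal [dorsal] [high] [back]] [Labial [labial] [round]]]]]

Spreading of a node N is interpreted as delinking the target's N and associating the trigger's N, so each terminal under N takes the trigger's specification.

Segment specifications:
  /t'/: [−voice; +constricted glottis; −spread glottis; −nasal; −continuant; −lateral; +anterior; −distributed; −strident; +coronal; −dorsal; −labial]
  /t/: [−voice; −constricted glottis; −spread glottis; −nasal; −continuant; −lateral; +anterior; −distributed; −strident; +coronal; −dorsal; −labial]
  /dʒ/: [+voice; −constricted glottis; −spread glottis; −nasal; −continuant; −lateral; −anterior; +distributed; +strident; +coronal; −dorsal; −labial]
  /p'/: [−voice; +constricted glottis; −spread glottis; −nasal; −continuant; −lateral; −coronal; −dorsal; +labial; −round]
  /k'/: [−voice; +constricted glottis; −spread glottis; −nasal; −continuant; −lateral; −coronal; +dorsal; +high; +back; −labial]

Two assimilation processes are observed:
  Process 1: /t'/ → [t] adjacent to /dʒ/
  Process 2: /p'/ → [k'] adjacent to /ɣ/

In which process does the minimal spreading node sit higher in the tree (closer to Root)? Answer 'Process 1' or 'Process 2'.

Process 1: the feature that changes is [constricted glottis]; the minimal node is [constricted glottis] (depth 3).
In Process 2, [labial], [round], [dorsal], [high], [back] change, so the minimal spreading node is Oral at depth 2.
Depth 2 < depth 3; Process 2 involves the structurally higher constituent Oral.

Process 2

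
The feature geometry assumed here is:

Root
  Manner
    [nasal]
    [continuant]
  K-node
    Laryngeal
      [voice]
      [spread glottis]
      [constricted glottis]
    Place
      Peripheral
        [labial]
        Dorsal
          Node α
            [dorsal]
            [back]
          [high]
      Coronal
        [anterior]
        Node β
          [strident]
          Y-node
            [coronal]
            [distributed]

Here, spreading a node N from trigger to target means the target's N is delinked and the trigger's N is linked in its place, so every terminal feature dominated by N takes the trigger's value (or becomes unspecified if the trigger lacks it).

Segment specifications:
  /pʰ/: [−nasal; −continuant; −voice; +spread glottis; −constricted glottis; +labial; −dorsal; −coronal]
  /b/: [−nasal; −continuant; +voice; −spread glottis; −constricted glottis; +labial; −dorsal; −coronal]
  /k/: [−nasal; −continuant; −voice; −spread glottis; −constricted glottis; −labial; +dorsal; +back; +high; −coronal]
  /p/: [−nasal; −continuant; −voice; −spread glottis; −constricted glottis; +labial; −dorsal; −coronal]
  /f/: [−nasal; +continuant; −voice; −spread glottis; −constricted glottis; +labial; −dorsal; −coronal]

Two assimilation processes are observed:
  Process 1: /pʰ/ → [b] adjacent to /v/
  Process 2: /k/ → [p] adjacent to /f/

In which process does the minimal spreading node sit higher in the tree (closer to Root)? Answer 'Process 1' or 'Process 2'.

Process 1: the features that change are [voice], [spread glottis]; the minimal node is Laryngeal (depth 2).
Process 2: the features that change are [labial], [dorsal], [high], [back]; the minimal node is Peripheral (depth 3).
Laryngeal (depth 2) sits above Peripheral (depth 3), making Process 1 the one with the higher spreading node.

Process 1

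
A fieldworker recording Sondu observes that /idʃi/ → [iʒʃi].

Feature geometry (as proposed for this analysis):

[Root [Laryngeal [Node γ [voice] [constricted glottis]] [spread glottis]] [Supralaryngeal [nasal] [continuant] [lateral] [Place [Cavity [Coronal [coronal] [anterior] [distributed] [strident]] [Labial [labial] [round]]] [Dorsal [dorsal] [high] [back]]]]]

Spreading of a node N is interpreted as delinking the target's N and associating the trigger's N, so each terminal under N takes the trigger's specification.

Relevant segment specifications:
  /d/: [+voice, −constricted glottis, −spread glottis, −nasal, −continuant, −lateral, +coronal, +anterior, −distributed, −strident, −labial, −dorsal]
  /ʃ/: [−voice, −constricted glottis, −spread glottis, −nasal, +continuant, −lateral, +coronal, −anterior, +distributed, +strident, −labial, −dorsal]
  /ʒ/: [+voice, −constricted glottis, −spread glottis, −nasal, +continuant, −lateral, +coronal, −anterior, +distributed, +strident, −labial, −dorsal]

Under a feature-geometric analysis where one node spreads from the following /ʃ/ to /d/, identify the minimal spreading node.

Supralaryngeal

Feature comparison: [continuant], [anterior], [distributed], [strident] differ between /d/ and [ʒ]; the remaining terminals match.
The smallest constituent containing every changed terminal is Supralaryngeal — each of its daughters lacks at least one of the affected features.
If Supralaryngeal spreads, every terminal under it takes /ʃ/'s value, producing [ʒ] as observed.
Had Root spread, [voice] would have taken /ʃ/'s value; it stays as in /d/, confirming the spreading constituent is exactly Supralaryngeal.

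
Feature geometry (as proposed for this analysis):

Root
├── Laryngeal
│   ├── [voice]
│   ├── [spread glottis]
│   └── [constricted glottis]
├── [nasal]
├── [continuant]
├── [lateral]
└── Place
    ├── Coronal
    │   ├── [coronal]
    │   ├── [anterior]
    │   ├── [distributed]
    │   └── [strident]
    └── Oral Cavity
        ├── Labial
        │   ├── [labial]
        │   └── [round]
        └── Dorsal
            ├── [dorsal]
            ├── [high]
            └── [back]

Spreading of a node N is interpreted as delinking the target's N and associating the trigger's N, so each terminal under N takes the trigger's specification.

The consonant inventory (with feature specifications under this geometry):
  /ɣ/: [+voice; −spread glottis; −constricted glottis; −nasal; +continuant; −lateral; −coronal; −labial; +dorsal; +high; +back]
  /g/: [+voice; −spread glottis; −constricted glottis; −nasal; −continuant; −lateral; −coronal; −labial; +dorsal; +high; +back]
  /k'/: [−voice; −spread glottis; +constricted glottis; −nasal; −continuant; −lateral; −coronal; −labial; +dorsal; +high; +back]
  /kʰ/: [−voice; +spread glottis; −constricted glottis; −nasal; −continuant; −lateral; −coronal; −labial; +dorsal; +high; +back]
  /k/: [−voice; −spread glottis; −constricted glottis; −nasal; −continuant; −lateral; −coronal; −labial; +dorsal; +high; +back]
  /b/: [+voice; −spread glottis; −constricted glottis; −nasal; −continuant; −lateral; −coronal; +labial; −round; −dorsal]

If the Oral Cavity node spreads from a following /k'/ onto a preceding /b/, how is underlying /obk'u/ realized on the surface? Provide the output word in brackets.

The Oral Cavity node dominates the terminals [labial], [round], [dorsal], [high], [back].
Spreading Oral Cavity from /k'/ onto /b/ replaces those values with /k'/'s: [−labial], [+dorsal], [+high], [+back]. Features outside Oral Cavity ([voice], [spread glottis], [constricted glottis], …) stay as in /b/.
The resulting bundle matches /g/ in the inventory; substituting it for /b/ gives [ogk'u].

[ogk'u]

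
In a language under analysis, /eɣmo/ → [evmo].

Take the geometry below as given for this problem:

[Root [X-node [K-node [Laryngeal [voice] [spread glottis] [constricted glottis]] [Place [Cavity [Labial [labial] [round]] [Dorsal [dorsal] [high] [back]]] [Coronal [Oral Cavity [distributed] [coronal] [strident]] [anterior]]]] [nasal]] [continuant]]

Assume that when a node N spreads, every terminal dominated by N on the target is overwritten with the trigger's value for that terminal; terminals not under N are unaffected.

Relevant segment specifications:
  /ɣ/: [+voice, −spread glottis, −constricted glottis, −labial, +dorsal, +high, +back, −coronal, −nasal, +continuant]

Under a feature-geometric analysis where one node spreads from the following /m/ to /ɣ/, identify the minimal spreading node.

Cavity

Comparing /ɣ/ with its surface form [v], the features that change are [labial], [round], [dorsal], [high], [back].
Tracing each changed feature up the tree, the paths first meet at Cavity; any lower node misses at least one of them.
If Cavity spreads, every terminal under it takes /m/'s value, producing [v] as observed.
[continuant], [nasal] stay as in /ɣ/ although /m/ differs there, so no node dominating them spread; among the remaining candidates Cavity is the lowest that derives the output.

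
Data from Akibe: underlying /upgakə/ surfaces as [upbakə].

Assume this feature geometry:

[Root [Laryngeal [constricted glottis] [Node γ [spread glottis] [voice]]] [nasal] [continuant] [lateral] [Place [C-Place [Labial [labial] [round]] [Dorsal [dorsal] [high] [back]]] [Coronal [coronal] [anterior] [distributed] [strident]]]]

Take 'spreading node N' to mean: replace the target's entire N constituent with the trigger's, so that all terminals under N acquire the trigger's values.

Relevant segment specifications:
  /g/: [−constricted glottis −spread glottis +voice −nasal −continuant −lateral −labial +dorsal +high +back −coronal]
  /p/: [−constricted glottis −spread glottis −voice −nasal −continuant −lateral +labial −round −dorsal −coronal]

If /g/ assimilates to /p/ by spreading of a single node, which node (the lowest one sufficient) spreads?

C-Place

Comparing /g/ with its surface form [b], the features that change are [labial], [round], [dorsal], [high], [back].
In this geometry the lowest node dominating all of them is C-Place: every daughter of C-Place dominates only a proper subset, so no lower node suffices.
Spreading C-Place from /p/ overwrites each of those terminals with /p/'s values, yielding exactly [b].
[voice] stays as in /g/ although /p/ differs there, so no node dominating it spread; among the remaining candidates C-Place is the lowest that derives the output.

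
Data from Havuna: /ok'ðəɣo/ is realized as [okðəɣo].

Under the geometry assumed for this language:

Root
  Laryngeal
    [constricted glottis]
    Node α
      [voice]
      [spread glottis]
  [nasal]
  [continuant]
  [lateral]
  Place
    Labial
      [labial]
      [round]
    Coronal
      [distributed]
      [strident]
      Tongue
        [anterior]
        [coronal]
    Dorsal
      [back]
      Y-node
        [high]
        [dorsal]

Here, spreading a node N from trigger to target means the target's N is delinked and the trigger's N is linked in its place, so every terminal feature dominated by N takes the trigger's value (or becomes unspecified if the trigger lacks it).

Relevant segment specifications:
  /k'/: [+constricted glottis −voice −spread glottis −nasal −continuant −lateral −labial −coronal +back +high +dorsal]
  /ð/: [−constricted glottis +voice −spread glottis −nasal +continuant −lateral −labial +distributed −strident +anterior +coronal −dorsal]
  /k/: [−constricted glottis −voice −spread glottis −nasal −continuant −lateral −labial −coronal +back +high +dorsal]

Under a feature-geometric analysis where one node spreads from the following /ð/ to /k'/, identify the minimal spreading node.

Comparing /k'/ with its surface form [k], the only feature that changes is [constricted glottis].
With a single altered terminal, the smallest constituent that could spread is that terminal — [constricted glottis].
Had Laryngeal or a higher node spread, [voice] would have taken /ð/'s value; it stays as in /k'/, confirming the spreading constituent is exactly [constricted glottis].

[constricted glottis]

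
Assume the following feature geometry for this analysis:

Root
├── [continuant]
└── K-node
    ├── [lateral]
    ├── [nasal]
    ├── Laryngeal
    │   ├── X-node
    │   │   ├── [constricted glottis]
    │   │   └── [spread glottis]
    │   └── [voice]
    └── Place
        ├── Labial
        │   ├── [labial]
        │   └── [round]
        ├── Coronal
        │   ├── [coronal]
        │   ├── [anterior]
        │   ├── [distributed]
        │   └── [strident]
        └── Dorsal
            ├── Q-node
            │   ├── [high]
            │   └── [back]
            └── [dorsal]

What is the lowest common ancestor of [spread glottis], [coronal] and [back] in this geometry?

[spread glottis] is immediately dominated by X-node.
[coronal] is immediately dominated by Coronal.
[back] is immediately dominated by Q-node.
The lowest node appearing on every path is K-node; each proper daughter of K-node fails to dominate at least one of the listed features.

K-node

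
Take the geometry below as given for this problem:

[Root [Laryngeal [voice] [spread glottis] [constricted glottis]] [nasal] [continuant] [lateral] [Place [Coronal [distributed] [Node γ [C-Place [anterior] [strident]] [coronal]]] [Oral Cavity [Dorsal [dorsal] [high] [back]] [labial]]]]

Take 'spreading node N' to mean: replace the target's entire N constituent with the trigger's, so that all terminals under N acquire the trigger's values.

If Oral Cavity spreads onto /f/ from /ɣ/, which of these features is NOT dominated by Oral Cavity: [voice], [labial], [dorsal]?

Oral Cavity dominates exactly [dorsal], [high], [back], [labial].
Of the listed options, [dorsal], [labial] are among these and would be overwritten by spreading Oral Cavity.
[voice] is not within the Oral Cavity subtree (it hangs from Laryngeal), so /f/'s [voice] value survives.

[voice]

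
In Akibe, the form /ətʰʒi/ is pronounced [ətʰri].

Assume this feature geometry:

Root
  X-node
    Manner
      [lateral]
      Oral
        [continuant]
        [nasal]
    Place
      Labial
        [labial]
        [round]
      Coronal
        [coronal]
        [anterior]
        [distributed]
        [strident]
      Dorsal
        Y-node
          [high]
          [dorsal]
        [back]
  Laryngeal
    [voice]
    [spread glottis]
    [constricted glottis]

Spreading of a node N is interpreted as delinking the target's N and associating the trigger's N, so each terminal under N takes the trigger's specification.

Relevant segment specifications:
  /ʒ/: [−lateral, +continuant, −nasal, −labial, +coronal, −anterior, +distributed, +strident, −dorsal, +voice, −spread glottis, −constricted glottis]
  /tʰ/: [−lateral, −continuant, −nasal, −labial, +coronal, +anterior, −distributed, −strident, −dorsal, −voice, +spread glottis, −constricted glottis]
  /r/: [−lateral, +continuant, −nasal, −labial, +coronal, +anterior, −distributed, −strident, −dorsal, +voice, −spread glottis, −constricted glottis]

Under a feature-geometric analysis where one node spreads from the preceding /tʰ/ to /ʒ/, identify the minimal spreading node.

Coronal

The alternation /ʒ/ → [r] changes [anterior], [distributed], [strident] and nothing else.
The smallest constituent containing every changed terminal is Coronal — each of its daughters lacks at least one of the affected features.
If Coronal spreads, every terminal under it takes /tʰ/'s value, producing [r] as observed.
[spread glottis], [continuant] stay as in /ʒ/ although /tʰ/ differs there, so no node dominating them spread; among the remaining candidates Coronal is the lowest that derives the output.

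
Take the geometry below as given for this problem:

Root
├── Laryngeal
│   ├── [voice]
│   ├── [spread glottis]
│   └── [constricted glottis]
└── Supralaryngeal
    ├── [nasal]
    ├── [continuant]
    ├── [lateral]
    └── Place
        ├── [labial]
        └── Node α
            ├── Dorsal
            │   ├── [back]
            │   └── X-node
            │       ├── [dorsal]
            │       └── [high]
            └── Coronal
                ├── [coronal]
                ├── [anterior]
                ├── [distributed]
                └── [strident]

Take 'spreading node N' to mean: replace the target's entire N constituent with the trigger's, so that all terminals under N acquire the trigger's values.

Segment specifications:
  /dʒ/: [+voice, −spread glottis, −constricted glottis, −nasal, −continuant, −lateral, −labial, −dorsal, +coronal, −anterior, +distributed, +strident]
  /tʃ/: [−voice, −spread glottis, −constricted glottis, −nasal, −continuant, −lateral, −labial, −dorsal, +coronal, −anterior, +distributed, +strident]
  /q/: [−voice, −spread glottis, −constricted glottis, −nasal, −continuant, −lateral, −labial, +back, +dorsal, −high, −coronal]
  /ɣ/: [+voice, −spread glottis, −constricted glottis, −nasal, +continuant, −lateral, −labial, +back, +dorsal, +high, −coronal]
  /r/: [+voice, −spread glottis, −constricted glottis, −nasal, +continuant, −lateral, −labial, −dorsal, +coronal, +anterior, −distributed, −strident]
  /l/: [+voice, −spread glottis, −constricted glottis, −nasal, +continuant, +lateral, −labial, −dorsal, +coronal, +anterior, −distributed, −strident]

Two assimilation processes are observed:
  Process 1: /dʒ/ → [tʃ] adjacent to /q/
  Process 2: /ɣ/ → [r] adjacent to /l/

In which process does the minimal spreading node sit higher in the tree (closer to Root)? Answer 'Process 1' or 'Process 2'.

Process 1

In Process 1, [voice] changes, so the minimal spreading node is [voice] at depth 2.
Process 2: the features that change are [coronal], [anterior], [distributed], [strident], [dorsal], [high], [back]; the minimal node is Node α (depth 3).
Depth 2 < depth 3; Process 1 involves the structurally higher constituent [voice].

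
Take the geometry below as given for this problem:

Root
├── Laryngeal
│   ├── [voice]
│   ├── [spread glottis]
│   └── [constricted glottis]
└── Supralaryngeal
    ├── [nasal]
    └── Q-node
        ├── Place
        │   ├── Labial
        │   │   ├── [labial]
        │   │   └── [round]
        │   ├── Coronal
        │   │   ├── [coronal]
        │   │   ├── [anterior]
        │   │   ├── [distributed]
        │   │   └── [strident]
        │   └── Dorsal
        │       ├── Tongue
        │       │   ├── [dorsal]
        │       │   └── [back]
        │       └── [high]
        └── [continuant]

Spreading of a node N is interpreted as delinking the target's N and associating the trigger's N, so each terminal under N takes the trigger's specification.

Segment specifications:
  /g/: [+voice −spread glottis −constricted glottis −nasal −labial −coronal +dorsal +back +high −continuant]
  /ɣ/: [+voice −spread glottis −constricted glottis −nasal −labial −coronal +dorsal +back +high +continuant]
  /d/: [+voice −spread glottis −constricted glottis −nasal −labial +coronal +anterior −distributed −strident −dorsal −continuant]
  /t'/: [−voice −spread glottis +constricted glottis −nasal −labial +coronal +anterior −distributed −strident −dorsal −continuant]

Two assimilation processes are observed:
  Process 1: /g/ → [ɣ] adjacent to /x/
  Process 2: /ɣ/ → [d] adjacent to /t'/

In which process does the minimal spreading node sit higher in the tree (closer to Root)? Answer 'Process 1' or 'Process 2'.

Process 2

In Process 1, [continuant] changes, so the minimal spreading node is [continuant] at depth 3.
In Process 2, [continuant], [coronal], [anterior], [distributed], [strident], [dorsal], [high], [back] change, so the minimal spreading node is Q-node at depth 2.
Depth 2 < depth 3; Process 2 involves the structurally higher constituent Q-node.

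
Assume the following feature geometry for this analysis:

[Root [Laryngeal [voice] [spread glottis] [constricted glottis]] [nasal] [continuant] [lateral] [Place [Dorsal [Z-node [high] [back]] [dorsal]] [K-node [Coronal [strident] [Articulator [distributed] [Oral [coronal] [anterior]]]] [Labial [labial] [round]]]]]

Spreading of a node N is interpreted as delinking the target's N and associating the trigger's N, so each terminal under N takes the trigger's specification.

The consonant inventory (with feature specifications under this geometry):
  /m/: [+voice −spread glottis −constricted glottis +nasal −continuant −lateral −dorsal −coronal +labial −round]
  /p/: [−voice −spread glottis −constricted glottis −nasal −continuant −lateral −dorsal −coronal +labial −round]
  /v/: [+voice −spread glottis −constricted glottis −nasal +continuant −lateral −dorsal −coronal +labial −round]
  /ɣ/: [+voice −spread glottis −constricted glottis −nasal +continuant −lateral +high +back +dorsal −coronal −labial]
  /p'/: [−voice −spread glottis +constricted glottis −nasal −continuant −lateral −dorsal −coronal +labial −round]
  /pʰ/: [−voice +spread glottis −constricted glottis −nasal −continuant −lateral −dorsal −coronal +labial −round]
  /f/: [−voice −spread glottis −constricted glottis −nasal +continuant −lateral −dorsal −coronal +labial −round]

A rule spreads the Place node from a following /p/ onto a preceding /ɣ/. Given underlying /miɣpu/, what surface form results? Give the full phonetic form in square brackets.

The Place node dominates the terminals [high], [back], [dorsal], [strident], [distributed], [coronal], [anterior], [labial], [round].
The target acquires /p/'s values for everything under Place — [−dorsal], [−coronal], [+labial], [−round] — while keeping its own [voice], [spread glottis], [constricted glottis], ….
The resulting bundle matches /v/ in the inventory; substituting it for /ɣ/ gives [mivpu].

[mivpu]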